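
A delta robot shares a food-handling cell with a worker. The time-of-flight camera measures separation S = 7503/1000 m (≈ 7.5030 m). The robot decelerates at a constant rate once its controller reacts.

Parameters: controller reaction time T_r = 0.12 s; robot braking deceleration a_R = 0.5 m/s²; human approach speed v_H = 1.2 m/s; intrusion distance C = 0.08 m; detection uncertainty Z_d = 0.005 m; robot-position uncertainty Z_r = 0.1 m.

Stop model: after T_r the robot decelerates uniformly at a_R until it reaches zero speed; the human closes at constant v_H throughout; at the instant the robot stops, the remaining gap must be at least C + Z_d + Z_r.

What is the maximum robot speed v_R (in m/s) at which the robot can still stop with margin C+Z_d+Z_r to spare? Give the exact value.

at the boundary: (1)·v² + (63/25)·v + (-3587/500) = 0
  disc = (63/25)² − 4·(1)·(-3587/500) = 21904/625 ; √disc = 148/25
  v_R = (−(63/25) + 148/25) / (2·(1)) = 17/10 m/s
check:
braking lasts T_s = (17/10)/(1/2) = 3.4000 s
reaction-phase robot travel = 1.7000·0.1200 = 0.2040 m
robot covers 1.7000·3.4000 − ½·0.5000·3.4000² = 2.8900 m while stopping
human over T_r+T_s: 1.2000·(0.1200+3.4000) = 4.2240 m
residual clearance needed = 0.0800+0.0050+0.1000 = 0.1850 m
sum ≈ 0.2040+2.8900+4.2240+0.1850 ≈ 7.5030 m = S ✓

v_R_max = 17/10 m/s = 1.7000 m/s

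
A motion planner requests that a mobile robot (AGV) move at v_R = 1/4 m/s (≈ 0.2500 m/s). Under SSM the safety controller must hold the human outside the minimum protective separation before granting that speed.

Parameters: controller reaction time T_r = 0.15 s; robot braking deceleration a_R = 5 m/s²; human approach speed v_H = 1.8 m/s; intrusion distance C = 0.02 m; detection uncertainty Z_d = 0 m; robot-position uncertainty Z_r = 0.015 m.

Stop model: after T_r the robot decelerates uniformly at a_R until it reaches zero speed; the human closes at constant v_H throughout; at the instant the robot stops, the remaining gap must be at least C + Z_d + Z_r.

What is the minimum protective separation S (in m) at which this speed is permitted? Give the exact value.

stop time T_s = (1/4)/5 = 0.0500 s
robot in T_r: 0.2500·0.1500 = 0.0375 m
robot under decel: 0.2500²/(2·5.0000) = 0.0063 m
human closes 1.8000·0.2000 = 0.3600 m
residual clearance needed = 0.0200+0.0000+0.0150 = 0.0350 m
S_min ≈ 0.0375+0.0063+0.3600+0.0350  ⇒  S_min = 351/800 m

S_min = 351/800 m = 0.4387 m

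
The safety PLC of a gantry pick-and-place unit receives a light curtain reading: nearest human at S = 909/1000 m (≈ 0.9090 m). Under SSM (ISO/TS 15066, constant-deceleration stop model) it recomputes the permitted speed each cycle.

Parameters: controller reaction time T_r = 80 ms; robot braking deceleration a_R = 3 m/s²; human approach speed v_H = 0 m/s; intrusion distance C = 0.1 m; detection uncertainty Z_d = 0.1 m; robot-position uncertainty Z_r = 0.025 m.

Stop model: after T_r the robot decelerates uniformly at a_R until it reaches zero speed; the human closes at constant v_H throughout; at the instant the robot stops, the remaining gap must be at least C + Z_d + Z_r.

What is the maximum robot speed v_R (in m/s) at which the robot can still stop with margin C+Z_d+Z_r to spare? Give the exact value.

at the boundary: (1/6)·v² + (2/25)·v + (-171/250) = 0
  disc = (2/25)² − 4·(1/6)·(-171/250) = 289/625 ; √disc = 17/25
  v_R = (−(2/25) + 17/25) / (2·(1/6)) = 9/5 m/s
check:
stop time T_s = (9/5)/3 = 0.6000 s
reaction-phase robot travel = 1.8000·0.0800 = 0.1440 m
robot under decel: 1.8000²/(2·3.0000) = 0.5400 m
human over T_r+T_s: 0.0000·(0.0800+0.6000) = 0.0000 m
margins: 0.1000+0.1000+0.0250 = 0.2250 m
sum ≈ 0.1440+0.5400+0.0000+0.2250 ≈ 0.9090 m = S ✓

v_R_max = 9/5 m/s = 1.8000 m/s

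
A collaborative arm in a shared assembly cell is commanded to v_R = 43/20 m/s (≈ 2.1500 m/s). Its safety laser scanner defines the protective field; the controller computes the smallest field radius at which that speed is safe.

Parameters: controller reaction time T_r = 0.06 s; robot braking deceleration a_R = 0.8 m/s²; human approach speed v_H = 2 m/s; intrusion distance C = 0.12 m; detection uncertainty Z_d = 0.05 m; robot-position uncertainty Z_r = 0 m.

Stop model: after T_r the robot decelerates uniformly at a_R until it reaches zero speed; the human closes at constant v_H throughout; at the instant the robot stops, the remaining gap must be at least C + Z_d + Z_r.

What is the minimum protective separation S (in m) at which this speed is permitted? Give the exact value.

S_min = 138929/16000 m = 8.6831 m

T_s = v_R/a_R = (43/20)/(4/5) = 2.6875 s
robot covers v_R·T_r = 2.1500·0.0600 = 0.1290 m before braking
robot under decel: 2.1500²/(2·0.8000) = 2.8891 m
person approaches 2.0000·(0.0600+2.6875) = 5.4950 m
C+Z_d+Z_r = 0.1200+0.0500+0.0000 = 0.1700 m
S_min ≈ 0.1290+2.8891+5.4950+0.1700  ⇒  S_min = 138929/16000 m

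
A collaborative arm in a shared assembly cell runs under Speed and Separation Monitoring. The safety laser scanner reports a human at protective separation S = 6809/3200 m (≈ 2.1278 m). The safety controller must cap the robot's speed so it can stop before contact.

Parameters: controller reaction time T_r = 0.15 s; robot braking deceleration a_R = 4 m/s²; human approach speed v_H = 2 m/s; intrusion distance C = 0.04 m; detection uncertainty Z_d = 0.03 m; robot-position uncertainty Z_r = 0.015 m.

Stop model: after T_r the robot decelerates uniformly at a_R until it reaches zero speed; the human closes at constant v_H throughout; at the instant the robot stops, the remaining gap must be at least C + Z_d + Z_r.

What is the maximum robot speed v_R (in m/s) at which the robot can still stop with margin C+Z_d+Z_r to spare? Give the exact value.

v_R_max = 39/20 m/s = 1.9500 m/s

at the boundary: (1/8)·v² + (13/20)·v + (-5577/3200) = 0
  disc = (13/20)² − 4·(1/8)·(-5577/3200) = 8281/6400 ; √disc = 91/80
  v_R = (−(13/20) + 91/80) / (2·(1/8)) = 39/20 m/s
check:
T_s = v_R/a_R = (39/20)/4 = 0.4875 s
reaction-phase robot travel = 1.9500·0.1500 = 0.2925 m
robot under decel: 1.9500²/(2·4.0000) = 0.4753 m
human over T_r+T_s: 2.0000·(0.1500+0.4875) = 1.2750 m
C+Z_d+Z_r = 0.0400+0.0300+0.0150 = 0.0850 m
sum ≈ 0.2925+0.4753+1.2750+0.0850 ≈ 2.1278 m = S ✓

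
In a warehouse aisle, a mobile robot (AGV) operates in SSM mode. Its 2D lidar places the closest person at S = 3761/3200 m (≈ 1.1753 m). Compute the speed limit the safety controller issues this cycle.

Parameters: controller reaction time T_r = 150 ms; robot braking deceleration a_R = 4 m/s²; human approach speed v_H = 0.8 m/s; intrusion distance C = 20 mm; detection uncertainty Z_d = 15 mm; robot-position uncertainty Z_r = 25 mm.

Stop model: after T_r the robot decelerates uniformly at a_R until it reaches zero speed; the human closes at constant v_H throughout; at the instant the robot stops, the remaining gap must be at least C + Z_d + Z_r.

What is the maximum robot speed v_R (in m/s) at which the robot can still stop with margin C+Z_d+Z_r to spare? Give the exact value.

at the boundary: (1/8)·v² + (7/20)·v + (-637/640) = 0
  disc = (7/20)² − 4·(1/8)·(-637/640) = 3969/6400 ; √disc = 63/80
  v_R = (−(7/20) + 63/80) / (2·(1/8)) = 7/4 m/s
check:
stop time T_s = (7/4)/4 = 0.4375 s
robot in T_r: 1.7500·0.1500 = 0.2625 m
robot covers 1.7500·0.4375 − ½·4.0000·0.4375² = 0.3828 m while stopping
human closes 0.8000·0.5875 = 0.4700 m
C+Z_d+Z_r = 0.0200+0.0150+0.0250 = 0.0600 m
sum ≈ 0.2625+0.3828+0.4700+0.0600 ≈ 1.1753 m = S ✓

v_R_max = 7/4 m/s = 1.7500 m/s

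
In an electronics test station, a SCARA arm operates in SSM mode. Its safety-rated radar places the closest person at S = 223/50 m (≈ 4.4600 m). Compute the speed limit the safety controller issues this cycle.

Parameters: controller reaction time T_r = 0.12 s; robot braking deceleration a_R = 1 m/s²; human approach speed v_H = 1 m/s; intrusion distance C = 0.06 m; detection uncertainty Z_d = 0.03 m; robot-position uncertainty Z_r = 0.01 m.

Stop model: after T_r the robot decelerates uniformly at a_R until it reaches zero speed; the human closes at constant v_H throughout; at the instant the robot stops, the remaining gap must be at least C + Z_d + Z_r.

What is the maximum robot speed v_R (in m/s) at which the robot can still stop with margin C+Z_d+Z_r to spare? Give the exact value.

v_R_max = 2 m/s = 2.0000 m/s

quadratic (1/2)·v² + (28/25)·v + (-106/25) = 0
  disc = (28/25)² − 4·(1/2)·(-106/25) = 6084/625 ; √disc = 78/25
  v_R = (−(28/25) + 78/25) / (2·(1/2)) = 2 m/s
check:
braking lasts T_s = 2/1 = 2.0000 s
reaction-phase robot travel = 2.0000·0.1200 = 0.2400 m
braking distance = 2.0000²/(2·1.0000) = 2.0000 m
human over T_r+T_s: 1.0000·(0.1200+2.0000) = 2.1200 m
C+Z_d+Z_r = 0.0600+0.0300+0.0100 = 0.1000 m
sum ≈ 0.2400+2.0000+2.1200+0.1000 ≈ 4.4600 m = S ✓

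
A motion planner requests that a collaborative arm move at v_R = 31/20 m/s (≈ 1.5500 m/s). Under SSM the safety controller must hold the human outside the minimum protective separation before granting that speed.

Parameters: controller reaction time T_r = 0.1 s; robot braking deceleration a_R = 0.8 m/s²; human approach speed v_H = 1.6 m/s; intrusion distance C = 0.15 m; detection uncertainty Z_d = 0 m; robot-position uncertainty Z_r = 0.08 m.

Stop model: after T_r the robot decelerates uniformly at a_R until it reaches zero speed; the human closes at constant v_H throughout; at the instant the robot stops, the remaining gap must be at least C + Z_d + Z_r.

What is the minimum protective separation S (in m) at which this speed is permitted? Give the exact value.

S_min = 16469/3200 m = 5.1466 m

braking lasts T_s = (31/20)/(4/5) = 1.9375 s
robot covers v_R·T_r = 1.5500·0.1000 = 0.1550 m before braking
robot under decel: 1.5500²/(2·0.8000) = 1.5016 m
human over T_r+T_s: 1.6000·(0.1000+1.9375) = 3.2600 m
residual clearance needed = 0.1500+0.0000+0.0800 = 0.2300 m
S_min ≈ 0.1550+1.5016+3.2600+0.2300  ⇒  S_min = 16469/3200 m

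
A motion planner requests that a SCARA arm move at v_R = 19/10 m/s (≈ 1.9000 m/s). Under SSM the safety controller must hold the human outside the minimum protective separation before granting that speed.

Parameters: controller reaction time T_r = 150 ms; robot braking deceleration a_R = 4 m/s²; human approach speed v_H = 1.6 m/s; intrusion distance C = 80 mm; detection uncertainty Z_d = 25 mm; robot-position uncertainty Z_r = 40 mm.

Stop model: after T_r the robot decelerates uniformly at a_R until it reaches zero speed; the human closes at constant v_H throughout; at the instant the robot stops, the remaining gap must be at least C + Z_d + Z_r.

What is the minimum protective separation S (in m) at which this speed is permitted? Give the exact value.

braking lasts T_s = (19/10)/4 = 0.4750 s
robot covers v_R·T_r = 1.9000·0.1500 = 0.2850 m before braking
braking distance = 1.9000²/(2·4.0000) = 0.4512 m
human closes 1.6000·0.6250 = 1.0000 m
residual clearance needed = 0.0800+0.0250+0.0400 = 0.1450 m
S_min ≈ 0.2850+0.4512+1.0000+0.1450  ⇒  S_min = 301/160 m

S_min = 301/160 m = 1.8813 m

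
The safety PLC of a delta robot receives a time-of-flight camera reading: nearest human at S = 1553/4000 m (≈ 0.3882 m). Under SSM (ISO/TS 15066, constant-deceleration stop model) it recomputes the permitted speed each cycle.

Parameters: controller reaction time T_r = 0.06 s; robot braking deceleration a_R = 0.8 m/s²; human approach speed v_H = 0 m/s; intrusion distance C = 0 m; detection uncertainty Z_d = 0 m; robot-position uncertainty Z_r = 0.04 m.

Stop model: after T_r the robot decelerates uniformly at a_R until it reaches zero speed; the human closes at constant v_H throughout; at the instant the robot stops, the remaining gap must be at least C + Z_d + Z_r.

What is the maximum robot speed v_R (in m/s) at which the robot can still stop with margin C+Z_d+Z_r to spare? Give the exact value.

v_R_max = 7/10 m/s = 0.7000 m/s

quadratic (5/8)·v² + (3/50)·v + (-1393/4000) = 0
  disc = (3/50)² − 4·(5/8)·(-1393/4000) = 34969/40000 ; √disc = 187/200
  v_R = (−(3/50) + 187/200) / (2·(5/8)) = 7/10 m/s
check:
stop time T_s = (7/10)/(4/5) = 0.8750 s
robot covers v_R·T_r = 0.7000·0.0600 = 0.0420 m before braking
robot covers 0.7000·0.8750 − ½·0.8000·0.8750² = 0.3063 m while stopping
person approaches 0.0000·(0.0600+0.8750) = 0.0000 m
residual clearance needed = 0.0000+0.0000+0.0400 = 0.0400 m
sum ≈ 0.0420+0.3063+0.0000+0.0400 ≈ 0.3882 m = S ✓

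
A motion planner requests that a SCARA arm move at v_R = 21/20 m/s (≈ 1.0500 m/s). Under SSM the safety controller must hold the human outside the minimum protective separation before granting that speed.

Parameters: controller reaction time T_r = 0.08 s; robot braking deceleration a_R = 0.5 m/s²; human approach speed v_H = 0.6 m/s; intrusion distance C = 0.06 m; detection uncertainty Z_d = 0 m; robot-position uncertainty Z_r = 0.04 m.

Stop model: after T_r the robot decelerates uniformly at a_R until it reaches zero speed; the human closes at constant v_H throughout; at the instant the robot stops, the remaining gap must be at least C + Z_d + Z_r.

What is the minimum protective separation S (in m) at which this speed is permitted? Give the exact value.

S_min = 5189/2000 m = 2.5945 m

T_s = v_R/a_R = (21/20)/(1/2) = 2.1000 s
robot covers v_R·T_r = 1.0500·0.0800 = 0.0840 m before braking
robot under decel: 1.0500²/(2·0.5000) = 1.1025 m
person approaches 0.6000·(0.0800+2.1000) = 1.3080 m
residual clearance needed = 0.0600+0.0000+0.0400 = 0.1000 m
S_min ≈ 0.0840+1.1025+1.3080+0.1000  ⇒  S_min = 5189/2000 m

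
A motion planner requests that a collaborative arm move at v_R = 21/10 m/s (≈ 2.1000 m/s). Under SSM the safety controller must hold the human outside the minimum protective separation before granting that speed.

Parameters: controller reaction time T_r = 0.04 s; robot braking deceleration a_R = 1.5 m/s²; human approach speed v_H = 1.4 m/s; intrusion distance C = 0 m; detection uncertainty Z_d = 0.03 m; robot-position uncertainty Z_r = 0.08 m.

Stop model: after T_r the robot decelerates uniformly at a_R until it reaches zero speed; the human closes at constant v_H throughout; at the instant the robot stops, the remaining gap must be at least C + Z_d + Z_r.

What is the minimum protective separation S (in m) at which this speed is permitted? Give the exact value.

S_min = 92/25 m = 3.6800 m

T_s = v_R/a_R = (21/10)/(3/2) = 1.4000 s
robot in T_r: 2.1000·0.0400 = 0.0840 m
robot covers 2.1000·1.4000 − ½·1.5000·1.4000² = 1.4700 m while stopping
human over T_r+T_s: 1.4000·(0.0400+1.4000) = 2.0160 m
C+Z_d+Z_r = 0.0000+0.0300+0.0800 = 0.1100 m
S_min ≈ 0.0840+1.4700+2.0160+0.1100  ⇒  S_min = 92/25 m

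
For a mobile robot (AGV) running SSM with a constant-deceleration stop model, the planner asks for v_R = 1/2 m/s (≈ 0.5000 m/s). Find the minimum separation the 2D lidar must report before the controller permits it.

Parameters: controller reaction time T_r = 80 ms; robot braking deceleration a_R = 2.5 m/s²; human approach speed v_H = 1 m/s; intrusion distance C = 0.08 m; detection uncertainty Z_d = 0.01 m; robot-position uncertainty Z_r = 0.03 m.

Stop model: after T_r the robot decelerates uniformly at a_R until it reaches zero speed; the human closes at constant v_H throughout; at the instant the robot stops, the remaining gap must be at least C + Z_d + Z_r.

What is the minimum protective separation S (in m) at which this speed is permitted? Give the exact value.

S_min = 49/100 m = 0.4900 m

braking lasts T_s = (1/2)/(5/2) = 0.2000 s
robot in T_r: 0.5000·0.0800 = 0.0400 m
robot under decel: 0.5000²/(2·2.5000) = 0.0500 m
human closes 1.0000·0.2800 = 0.2800 m
residual clearance needed = 0.0800+0.0100+0.0300 = 0.1200 m
S_min ≈ 0.0400+0.0500+0.2800+0.1200  ⇒  S_min = 49/100 m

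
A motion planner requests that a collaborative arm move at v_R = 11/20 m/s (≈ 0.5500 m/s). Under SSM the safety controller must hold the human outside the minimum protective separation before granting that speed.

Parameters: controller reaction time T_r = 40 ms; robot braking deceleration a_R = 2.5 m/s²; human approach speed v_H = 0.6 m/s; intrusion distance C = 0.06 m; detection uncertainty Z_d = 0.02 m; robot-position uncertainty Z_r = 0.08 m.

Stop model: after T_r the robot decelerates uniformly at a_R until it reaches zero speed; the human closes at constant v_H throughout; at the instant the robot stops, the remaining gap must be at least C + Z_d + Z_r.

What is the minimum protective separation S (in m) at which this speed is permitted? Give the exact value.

braking lasts T_s = (11/20)/(5/2) = 0.2200 s
robot in T_r: 0.5500·0.0400 = 0.0220 m
robot under decel: 0.5500²/(2·2.5000) = 0.0605 m
person approaches 0.6000·(0.0400+0.2200) = 0.1560 m
C+Z_d+Z_r = 0.0600+0.0200+0.0800 = 0.1600 m
S_min ≈ 0.0220+0.0605+0.1560+0.1600  ⇒  S_min = 797/2000 m

S_min = 797/2000 m = 0.3985 m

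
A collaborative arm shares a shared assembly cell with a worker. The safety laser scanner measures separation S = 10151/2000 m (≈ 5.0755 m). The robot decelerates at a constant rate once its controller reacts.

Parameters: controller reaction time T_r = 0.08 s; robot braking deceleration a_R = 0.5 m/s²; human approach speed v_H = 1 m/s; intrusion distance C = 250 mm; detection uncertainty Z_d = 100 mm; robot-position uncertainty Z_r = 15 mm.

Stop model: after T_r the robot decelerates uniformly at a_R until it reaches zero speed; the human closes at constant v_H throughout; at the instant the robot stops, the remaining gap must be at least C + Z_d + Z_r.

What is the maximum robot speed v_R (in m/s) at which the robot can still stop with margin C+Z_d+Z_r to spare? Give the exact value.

quadratic (1)·v² + (52/25)·v + (-9261/2000) = 0
  disc = (52/25)² − 4·(1)·(-9261/2000) = 57121/2500 ; √disc = 239/50
  v_R = (−(52/25) + 239/50) / (2·(1)) = 27/20 m/s
check:
T_s = v_R/a_R = (27/20)/(1/2) = 2.7000 s
robot in T_r: 1.3500·0.0800 = 0.1080 m
robot covers 1.3500·2.7000 − ½·0.5000·2.7000² = 1.8225 m while stopping
person approaches 1.0000·(0.0800+2.7000) = 2.7800 m
residual clearance needed = 0.2500+0.1000+0.0150 = 0.3650 m
sum ≈ 0.1080+1.8225+2.7800+0.3650 ≈ 5.0755 m = S ✓

v_R_max = 27/20 m/s = 1.3500 m/s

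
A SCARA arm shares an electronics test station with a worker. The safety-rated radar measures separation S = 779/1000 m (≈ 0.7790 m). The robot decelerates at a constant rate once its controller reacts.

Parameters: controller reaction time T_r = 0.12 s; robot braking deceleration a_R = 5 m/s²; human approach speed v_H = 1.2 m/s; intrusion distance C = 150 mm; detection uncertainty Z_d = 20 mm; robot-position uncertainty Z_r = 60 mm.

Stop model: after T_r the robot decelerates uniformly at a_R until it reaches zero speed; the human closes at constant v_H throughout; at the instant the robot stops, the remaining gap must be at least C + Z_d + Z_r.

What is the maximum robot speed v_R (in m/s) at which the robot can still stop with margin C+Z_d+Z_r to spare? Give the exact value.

v_R_max = 9/10 m/s = 0.9000 m/s

quadratic (1/10)·v² + (9/25)·v + (-81/200) = 0
  disc = (9/25)² − 4·(1/10)·(-81/200) = 729/2500 ; √disc = 27/50
  v_R = (−(9/25) + 27/50) / (2·(1/10)) = 9/10 m/s
check:
T_s = v_R/a_R = (9/10)/5 = 0.1800 s
robot covers v_R·T_r = 0.9000·0.1200 = 0.1080 m before braking
robot covers 0.9000·0.1800 − ½·5.0000·0.1800² = 0.0810 m while stopping
human closes 1.2000·0.3000 = 0.3600 m
residual clearance needed = 0.1500+0.0200+0.0600 = 0.2300 m
sum ≈ 0.1080+0.0810+0.3600+0.2300 ≈ 0.7790 m = S ✓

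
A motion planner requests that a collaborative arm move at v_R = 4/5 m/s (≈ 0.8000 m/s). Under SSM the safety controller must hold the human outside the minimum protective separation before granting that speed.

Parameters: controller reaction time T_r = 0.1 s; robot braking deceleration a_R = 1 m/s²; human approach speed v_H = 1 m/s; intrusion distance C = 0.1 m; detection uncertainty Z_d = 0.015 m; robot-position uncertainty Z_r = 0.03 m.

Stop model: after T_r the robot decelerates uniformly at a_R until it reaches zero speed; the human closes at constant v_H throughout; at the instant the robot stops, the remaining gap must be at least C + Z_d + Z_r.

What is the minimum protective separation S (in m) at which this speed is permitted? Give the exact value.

stop time T_s = (4/5)/1 = 0.8000 s
robot covers v_R·T_r = 0.8000·0.1000 = 0.0800 m before braking
robot under decel: 0.8000²/(2·1.0000) = 0.3200 m
human over T_r+T_s: 1.0000·(0.1000+0.8000) = 0.9000 m
residual clearance needed = 0.1000+0.0150+0.0300 = 0.1450 m
S_min ≈ 0.0800+0.3200+0.9000+0.1450  ⇒  S_min = 289/200 m

S_min = 289/200 m = 1.4450 m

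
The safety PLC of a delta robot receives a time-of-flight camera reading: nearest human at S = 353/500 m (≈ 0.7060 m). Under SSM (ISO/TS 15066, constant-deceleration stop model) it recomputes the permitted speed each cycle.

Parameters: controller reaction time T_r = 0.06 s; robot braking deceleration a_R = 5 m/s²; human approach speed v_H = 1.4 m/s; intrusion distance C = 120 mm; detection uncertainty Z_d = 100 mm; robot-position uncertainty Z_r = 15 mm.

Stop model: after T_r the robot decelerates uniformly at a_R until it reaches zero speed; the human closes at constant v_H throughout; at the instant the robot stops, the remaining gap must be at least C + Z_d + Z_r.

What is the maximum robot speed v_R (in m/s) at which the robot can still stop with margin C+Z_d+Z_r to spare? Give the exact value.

at the boundary: (1/10)·v² + (17/50)·v + (-387/1000) = 0
  disc = (17/50)² − 4·(1/10)·(-387/1000) = 169/625 ; √disc = 13/25
  v_R = (−(17/50) + 13/25) / (2·(1/10)) = 9/10 m/s
check:
stop time T_s = (9/10)/5 = 0.1800 s
reaction-phase robot travel = 0.9000·0.0600 = 0.0540 m
robot covers 0.9000·0.1800 − ½·5.0000·0.1800² = 0.0810 m while stopping
person approaches 1.4000·(0.0600+0.1800) = 0.3360 m
margins: 0.1200+0.1000+0.0150 = 0.2350 m
sum ≈ 0.0540+0.0810+0.3360+0.2350 ≈ 0.7060 m = S ✓

v_R_max = 9/10 m/s = 0.9000 m/s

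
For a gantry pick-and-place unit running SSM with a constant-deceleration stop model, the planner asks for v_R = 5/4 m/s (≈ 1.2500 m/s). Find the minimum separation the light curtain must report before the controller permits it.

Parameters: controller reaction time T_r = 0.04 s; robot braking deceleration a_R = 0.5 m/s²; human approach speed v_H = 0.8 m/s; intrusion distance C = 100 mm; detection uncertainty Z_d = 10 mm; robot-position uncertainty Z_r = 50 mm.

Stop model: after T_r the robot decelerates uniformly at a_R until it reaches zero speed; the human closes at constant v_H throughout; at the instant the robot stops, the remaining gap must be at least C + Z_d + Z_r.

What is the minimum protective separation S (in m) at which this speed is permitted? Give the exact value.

T_s = v_R/a_R = (5/4)/(1/2) = 2.5000 s
reaction-phase robot travel = 1.2500·0.0400 = 0.0500 m
robot covers 1.2500·2.5000 − ½·0.5000·2.5000² = 1.5625 m while stopping
human over T_r+T_s: 0.8000·(0.0400+2.5000) = 2.0320 m
C+Z_d+Z_r = 0.1000+0.0100+0.0500 = 0.1600 m
S_min ≈ 0.0500+1.5625+2.0320+0.1600  ⇒  S_min = 7609/2000 m

S_min = 7609/2000 m = 3.8045 m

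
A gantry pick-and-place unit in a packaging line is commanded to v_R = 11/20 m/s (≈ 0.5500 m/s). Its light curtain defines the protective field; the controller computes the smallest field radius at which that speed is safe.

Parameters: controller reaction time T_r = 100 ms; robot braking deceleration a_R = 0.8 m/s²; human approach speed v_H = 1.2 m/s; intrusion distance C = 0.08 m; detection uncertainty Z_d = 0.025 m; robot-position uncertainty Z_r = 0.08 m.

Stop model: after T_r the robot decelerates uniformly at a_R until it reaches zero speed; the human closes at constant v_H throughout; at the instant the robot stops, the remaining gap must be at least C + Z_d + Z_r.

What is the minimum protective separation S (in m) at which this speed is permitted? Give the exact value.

S_min = 4397/3200 m = 1.3741 m

stop time T_s = (11/20)/(4/5) = 0.6875 s
robot in T_r: 0.5500·0.1000 = 0.0550 m
robot under decel: 0.5500²/(2·0.8000) = 0.1891 m
person approaches 1.2000·(0.1000+0.6875) = 0.9450 m
C+Z_d+Z_r = 0.0800+0.0250+0.0800 = 0.1850 m
S_min ≈ 0.0550+0.1891+0.9450+0.1850  ⇒  S_min = 4397/3200 m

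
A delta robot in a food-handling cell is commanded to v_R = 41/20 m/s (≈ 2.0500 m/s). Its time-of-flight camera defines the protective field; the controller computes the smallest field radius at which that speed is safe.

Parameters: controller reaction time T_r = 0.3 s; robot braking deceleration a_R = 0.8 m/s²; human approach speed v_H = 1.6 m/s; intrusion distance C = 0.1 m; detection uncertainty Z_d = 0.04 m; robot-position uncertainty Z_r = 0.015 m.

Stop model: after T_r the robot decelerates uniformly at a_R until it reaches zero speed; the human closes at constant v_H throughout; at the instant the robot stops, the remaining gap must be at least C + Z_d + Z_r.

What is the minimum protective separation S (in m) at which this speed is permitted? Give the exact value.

stop time T_s = (41/20)/(4/5) = 2.5625 s
robot covers v_R·T_r = 2.0500·0.3000 = 0.6150 m before braking
braking distance = 2.0500²/(2·0.8000) = 2.6266 m
human closes 1.6000·2.8625 = 4.5800 m
C+Z_d+Z_r = 0.1000+0.0400+0.0150 = 0.1550 m
S_min ≈ 0.6150+2.6266+4.5800+0.1550  ⇒  S_min = 1021/128 m

S_min = 1021/128 m = 7.9766 m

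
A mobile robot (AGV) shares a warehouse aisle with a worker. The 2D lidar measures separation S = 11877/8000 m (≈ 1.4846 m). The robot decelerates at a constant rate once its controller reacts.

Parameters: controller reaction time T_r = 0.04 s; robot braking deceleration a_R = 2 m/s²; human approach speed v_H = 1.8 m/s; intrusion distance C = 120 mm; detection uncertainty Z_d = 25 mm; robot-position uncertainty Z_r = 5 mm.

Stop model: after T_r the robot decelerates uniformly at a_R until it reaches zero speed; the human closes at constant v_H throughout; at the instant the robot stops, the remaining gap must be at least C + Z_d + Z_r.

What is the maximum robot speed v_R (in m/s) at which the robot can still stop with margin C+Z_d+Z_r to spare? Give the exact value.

at the boundary: (1/4)·v² + (47/50)·v + (-10101/8000) = 0
  disc = (47/50)² − 4·(1/4)·(-10101/8000) = 85849/40000 ; √disc = 293/200
  v_R = (−(47/50) + 293/200) / (2·(1/4)) = 21/20 m/s
check:
braking lasts T_s = (21/20)/2 = 0.5250 s
robot covers v_R·T_r = 1.0500·0.0400 = 0.0420 m before braking
robot under decel: 1.0500²/(2·2.0000) = 0.2756 m
person approaches 1.8000·(0.0400+0.5250) = 1.0170 m
margins: 0.1200+0.0250+0.0050 = 0.1500 m
sum ≈ 0.0420+0.2756+1.0170+0.1500 ≈ 1.4846 m = S ✓

v_R_max = 21/20 m/s = 1.0500 m/s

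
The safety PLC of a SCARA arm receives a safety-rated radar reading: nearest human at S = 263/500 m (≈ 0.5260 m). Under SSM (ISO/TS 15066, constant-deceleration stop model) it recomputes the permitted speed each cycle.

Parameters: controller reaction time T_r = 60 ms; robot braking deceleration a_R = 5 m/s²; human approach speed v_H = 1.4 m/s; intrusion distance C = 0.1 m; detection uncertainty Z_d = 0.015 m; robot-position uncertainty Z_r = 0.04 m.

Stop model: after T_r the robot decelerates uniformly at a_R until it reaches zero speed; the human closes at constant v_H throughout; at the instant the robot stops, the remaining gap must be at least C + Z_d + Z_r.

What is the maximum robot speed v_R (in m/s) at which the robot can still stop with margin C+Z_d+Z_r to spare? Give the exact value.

v_R_max = 7/10 m/s = 0.7000 m/s

collect terms ⇒ (1/10)·v_R² + (17/50)·v_R + (-287/1000) = 0
  disc = (17/50)² − 4·(1/10)·(-287/1000) = 144/625 ; √disc = 12/25
  v_R = (−(17/50) + 12/25) / (2·(1/10)) = 7/10 m/s
check:
braking lasts T_s = (7/10)/5 = 0.1400 s
reaction-phase robot travel = 0.7000·0.0600 = 0.0420 m
robot under decel: 0.7000²/(2·5.0000) = 0.0490 m
human over T_r+T_s: 1.4000·(0.0600+0.1400) = 0.2800 m
margins: 0.1000+0.0150+0.0400 = 0.1550 m
sum ≈ 0.0420+0.0490+0.2800+0.1550 ≈ 0.5260 m = S ✓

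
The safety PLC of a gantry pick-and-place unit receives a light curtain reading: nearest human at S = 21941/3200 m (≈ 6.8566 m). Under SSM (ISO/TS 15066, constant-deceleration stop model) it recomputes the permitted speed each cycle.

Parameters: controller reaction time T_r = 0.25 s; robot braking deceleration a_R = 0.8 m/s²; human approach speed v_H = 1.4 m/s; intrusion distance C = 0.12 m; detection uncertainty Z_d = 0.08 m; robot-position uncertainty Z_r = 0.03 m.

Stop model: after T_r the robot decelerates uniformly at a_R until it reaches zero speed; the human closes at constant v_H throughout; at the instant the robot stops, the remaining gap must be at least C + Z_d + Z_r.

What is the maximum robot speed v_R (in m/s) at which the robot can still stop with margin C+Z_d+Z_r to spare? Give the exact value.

v_R_max = 39/20 m/s = 1.9500 m/s

at the boundary: (5/8)·v² + (2)·v + (-4017/640) = 0
  disc = (2)² − 4·(5/8)·(-4017/640) = 5041/256 ; √disc = 71/16
  v_R = (−(2) + 71/16) / (2·(5/8)) = 39/20 m/s
check:
braking lasts T_s = (39/20)/(4/5) = 2.4375 s
robot covers v_R·T_r = 1.9500·0.2500 = 0.4875 m before braking
braking distance = 1.9500²/(2·0.8000) = 2.3766 m
person approaches 1.4000·(0.2500+2.4375) = 3.7625 m
margins: 0.1200+0.0800+0.0300 = 0.2300 m
sum ≈ 0.4875+2.3766+3.7625+0.2300 ≈ 6.8566 m = S ✓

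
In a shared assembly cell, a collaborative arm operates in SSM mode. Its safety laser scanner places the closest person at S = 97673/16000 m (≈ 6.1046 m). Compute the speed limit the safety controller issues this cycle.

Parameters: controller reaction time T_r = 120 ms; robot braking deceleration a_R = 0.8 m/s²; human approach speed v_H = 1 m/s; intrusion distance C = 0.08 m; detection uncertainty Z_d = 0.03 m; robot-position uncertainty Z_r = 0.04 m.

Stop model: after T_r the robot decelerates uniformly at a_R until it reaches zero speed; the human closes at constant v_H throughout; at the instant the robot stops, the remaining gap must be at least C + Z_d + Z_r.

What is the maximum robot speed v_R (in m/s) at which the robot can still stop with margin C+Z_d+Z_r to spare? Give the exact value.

quadratic (5/8)·v² + (137/100)·v + (-93353/16000) = 0
  disc = (137/100)² − 4·(5/8)·(-93353/16000) = 2634129/160000 ; √disc = 1623/400
  v_R = (−(137/100) + 1623/400) / (2·(5/8)) = 43/20 m/s
check:
stop time T_s = (43/20)/(4/5) = 2.6875 s
robot in T_r: 2.1500·0.1200 = 0.2580 m
robot under decel: 2.1500²/(2·0.8000) = 2.8891 m
human over T_r+T_s: 1.0000·(0.1200+2.6875) = 2.8075 m
residual clearance needed = 0.0800+0.0300+0.0400 = 0.1500 m
sum ≈ 0.2580+2.8891+2.8075+0.1500 ≈ 6.1046 m = S ✓

v_R_max = 43/20 m/s = 2.1500 m/s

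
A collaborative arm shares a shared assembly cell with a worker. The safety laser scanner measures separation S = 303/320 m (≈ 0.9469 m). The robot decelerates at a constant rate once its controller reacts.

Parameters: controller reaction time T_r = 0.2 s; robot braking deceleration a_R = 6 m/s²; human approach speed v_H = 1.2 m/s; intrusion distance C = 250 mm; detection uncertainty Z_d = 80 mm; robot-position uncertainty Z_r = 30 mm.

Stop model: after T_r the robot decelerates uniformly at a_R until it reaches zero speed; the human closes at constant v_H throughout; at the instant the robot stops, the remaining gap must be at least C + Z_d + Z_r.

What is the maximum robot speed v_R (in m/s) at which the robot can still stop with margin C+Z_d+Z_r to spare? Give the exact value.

quadratic (1/12)·v² + (2/5)·v + (-111/320) = 0
  disc = (2/5)² − 4·(1/12)·(-111/320) = 441/1600 ; √disc = 21/40
  v_R = (−(2/5) + 21/40) / (2·(1/12)) = 3/4 m/s
check:
stop time T_s = (3/4)/6 = 0.1250 s
reaction-phase robot travel = 0.7500·0.2000 = 0.1500 m
robot covers 0.7500·0.1250 − ½·6.0000·0.1250² = 0.0469 m while stopping
human closes 1.2000·0.3250 = 0.3900 m
margins: 0.2500+0.0800+0.0300 = 0.3600 m
sum ≈ 0.1500+0.0469+0.3900+0.3600 ≈ 0.9469 m = S ✓

v_R_max = 3/4 m/s = 0.7500 m/s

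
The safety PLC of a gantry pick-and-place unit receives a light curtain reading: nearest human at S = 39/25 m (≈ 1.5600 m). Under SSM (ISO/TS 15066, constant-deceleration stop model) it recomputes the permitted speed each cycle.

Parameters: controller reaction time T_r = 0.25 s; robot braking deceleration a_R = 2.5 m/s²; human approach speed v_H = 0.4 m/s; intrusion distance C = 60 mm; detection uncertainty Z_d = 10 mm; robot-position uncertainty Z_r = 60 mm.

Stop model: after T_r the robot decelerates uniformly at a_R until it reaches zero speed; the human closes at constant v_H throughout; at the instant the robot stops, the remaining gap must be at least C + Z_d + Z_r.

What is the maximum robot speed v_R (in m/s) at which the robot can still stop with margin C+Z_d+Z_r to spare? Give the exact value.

collect terms ⇒ (1/5)·v_R² + (41/100)·v_R + (-133/100) = 0
  disc = (41/100)² − 4·(1/5)·(-133/100) = 12321/10000 ; √disc = 111/100
  v_R = (−(41/100) + 111/100) / (2·(1/5)) = 7/4 m/s
check:
T_s = v_R/a_R = (7/4)/(5/2) = 0.7000 s
robot in T_r: 1.7500·0.2500 = 0.4375 m
braking distance = 1.7500²/(2·2.5000) = 0.6125 m
human over T_r+T_s: 0.4000·(0.2500+0.7000) = 0.3800 m
margins: 0.0600+0.0100+0.0600 = 0.1300 m
sum ≈ 0.4375+0.6125+0.3800+0.1300 ≈ 1.5600 m = S ✓

v_R_max = 7/4 m/s = 1.7500 m/s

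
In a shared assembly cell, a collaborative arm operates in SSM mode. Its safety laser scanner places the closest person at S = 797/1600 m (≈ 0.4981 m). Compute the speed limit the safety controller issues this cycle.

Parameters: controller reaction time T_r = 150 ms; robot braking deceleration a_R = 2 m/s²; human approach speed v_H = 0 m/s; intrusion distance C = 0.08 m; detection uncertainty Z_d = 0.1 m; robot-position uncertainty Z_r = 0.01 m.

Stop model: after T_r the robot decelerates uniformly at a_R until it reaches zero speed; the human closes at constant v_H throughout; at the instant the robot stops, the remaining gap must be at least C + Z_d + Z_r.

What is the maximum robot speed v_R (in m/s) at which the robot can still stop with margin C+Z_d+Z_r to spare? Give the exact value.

collect terms ⇒ (1/4)·v_R² + (3/20)·v_R + (-493/1600) = 0
  disc = (3/20)² − 4·(1/4)·(-493/1600) = 529/1600 ; √disc = 23/40
  v_R = (−(3/20) + 23/40) / (2·(1/4)) = 17/20 m/s
check:
braking lasts T_s = (17/20)/2 = 0.4250 s
reaction-phase robot travel = 0.8500·0.1500 = 0.1275 m
braking distance = 0.8500²/(2·2.0000) = 0.1806 m
human over T_r+T_s: 0.0000·(0.1500+0.4250) = 0.0000 m
margins: 0.0800+0.1000+0.0100 = 0.1900 m
sum ≈ 0.1275+0.1806+0.0000+0.1900 ≈ 0.4981 m = S ✓

v_R_max = 17/20 m/s = 0.8500 m/s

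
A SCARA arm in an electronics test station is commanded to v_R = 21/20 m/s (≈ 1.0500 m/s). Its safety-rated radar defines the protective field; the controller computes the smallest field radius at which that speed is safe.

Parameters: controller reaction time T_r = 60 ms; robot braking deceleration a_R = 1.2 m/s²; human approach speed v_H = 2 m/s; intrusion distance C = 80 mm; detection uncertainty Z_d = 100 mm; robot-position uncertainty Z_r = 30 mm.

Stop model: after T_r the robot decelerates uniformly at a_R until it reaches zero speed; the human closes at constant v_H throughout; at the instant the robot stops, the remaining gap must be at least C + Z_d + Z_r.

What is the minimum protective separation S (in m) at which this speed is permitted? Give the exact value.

braking lasts T_s = (21/20)/(6/5) = 0.8750 s
reaction-phase robot travel = 1.0500·0.0600 = 0.0630 m
braking distance = 1.0500²/(2·1.2000) = 0.4594 m
person approaches 2.0000·(0.0600+0.8750) = 1.8700 m
margins: 0.0800+0.1000+0.0300 = 0.2100 m
S_min ≈ 0.0630+0.4594+1.8700+0.2100  ⇒  S_min = 20819/8000 m

S_min = 20819/8000 m = 2.6024 m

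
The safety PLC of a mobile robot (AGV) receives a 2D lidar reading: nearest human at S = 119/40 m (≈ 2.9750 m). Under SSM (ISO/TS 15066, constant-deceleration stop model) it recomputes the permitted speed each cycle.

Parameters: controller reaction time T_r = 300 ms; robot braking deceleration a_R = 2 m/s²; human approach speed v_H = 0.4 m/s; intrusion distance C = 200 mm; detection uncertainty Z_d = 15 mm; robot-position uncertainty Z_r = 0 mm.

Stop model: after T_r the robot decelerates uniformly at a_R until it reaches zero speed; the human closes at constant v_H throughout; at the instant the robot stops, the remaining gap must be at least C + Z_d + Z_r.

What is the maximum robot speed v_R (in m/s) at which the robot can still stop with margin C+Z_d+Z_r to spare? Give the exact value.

v_R_max = 12/5 m/s = 2.4000 m/s

at the boundary: (1/4)·v² + (1/2)·v + (-66/25) = 0
  disc = (1/2)² − 4·(1/4)·(-66/25) = 289/100 ; √disc = 17/10
  v_R = (−(1/2) + 17/10) / (2·(1/4)) = 12/5 m/s
check:
braking lasts T_s = (12/5)/2 = 1.2000 s
robot in T_r: 2.4000·0.3000 = 0.7200 m
robot covers 2.4000·1.2000 − ½·2.0000·1.2000² = 1.4400 m while stopping
human over T_r+T_s: 0.4000·(0.3000+1.2000) = 0.6000 m
margins: 0.2000+0.0150+0.0000 = 0.2150 m
sum ≈ 0.7200+1.4400+0.6000+0.2150 ≈ 2.9750 m = S ✓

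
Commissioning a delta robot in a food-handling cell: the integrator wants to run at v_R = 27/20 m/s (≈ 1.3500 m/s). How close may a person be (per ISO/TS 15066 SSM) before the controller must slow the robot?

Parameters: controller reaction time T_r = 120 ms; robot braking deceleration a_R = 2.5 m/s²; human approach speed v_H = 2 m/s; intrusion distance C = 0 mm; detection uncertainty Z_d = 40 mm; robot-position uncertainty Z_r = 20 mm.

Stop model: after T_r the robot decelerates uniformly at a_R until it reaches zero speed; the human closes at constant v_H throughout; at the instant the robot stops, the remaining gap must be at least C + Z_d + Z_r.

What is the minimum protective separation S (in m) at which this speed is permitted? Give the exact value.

T_s = v_R/a_R = (27/20)/(5/2) = 0.5400 s
robot in T_r: 1.3500·0.1200 = 0.1620 m
robot under decel: 1.3500²/(2·2.5000) = 0.3645 m
human over T_r+T_s: 2.0000·(0.1200+0.5400) = 1.3200 m
margins: 0.0000+0.0400+0.0200 = 0.0600 m
S_min ≈ 0.1620+0.3645+1.3200+0.0600  ⇒  S_min = 3813/2000 m

S_min = 3813/2000 m = 1.9065 m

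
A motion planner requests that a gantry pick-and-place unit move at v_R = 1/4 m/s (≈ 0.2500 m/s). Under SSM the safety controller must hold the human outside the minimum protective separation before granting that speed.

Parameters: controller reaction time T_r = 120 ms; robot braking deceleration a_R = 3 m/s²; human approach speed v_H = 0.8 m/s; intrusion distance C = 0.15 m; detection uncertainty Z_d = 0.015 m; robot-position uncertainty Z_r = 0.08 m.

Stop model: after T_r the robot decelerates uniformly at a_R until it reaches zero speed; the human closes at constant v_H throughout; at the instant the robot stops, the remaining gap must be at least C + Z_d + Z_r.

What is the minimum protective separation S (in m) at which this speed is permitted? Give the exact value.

stop time T_s = (1/4)/3 = 0.0833 s
robot covers v_R·T_r = 0.2500·0.1200 = 0.0300 m before braking
robot under decel: 0.2500²/(2·3.0000) = 0.0104 m
person approaches 0.8000·(0.1200+0.0833) = 0.1627 m
C+Z_d+Z_r = 0.1500+0.0150+0.0800 = 0.2450 m
S_min ≈ 0.0300+0.0104+0.1627+0.2450  ⇒  S_min = 5377/12000 m

S_min = 5377/12000 m = 0.4481 m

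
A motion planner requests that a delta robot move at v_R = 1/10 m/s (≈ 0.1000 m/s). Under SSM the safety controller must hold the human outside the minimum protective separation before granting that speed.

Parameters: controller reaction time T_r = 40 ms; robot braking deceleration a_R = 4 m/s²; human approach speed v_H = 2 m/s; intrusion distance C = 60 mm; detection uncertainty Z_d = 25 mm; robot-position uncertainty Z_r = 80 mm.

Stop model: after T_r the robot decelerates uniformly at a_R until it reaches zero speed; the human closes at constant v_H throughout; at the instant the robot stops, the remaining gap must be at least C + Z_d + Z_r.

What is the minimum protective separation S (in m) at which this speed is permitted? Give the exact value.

S_min = 1201/4000 m = 0.3003 m

T_s = v_R/a_R = (1/10)/4 = 0.0250 s
robot covers v_R·T_r = 0.1000·0.0400 = 0.0040 m before braking
robot covers 0.1000·0.0250 − ½·4.0000·0.0250² = 0.0013 m while stopping
person approaches 2.0000·(0.0400+0.0250) = 0.1300 m
margins: 0.0600+0.0250+0.0800 = 0.1650 m
S_min ≈ 0.0040+0.0013+0.1300+0.1650  ⇒  S_min = 1201/4000 m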